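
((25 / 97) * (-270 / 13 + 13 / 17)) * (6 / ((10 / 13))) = -66315 / 1649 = -40.22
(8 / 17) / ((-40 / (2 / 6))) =-0.00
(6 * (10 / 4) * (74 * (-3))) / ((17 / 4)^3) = -213120 / 4913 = -43.38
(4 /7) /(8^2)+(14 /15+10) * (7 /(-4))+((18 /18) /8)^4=-8224919 /430080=-19.12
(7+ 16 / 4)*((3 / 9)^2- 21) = -2068 / 9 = -229.78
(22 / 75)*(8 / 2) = 88 / 75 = 1.17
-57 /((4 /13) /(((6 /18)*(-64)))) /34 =1976 /17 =116.24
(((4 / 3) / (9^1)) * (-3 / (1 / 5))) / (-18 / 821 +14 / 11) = -45155 / 25416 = -1.78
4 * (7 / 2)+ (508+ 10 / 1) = 532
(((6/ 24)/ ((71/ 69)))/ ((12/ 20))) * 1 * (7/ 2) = 805/ 568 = 1.42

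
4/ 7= 0.57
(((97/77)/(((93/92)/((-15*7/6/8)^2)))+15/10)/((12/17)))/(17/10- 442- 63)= -41533805/1977123456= -0.02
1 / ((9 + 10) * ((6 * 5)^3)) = 1 / 513000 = 0.00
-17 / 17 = -1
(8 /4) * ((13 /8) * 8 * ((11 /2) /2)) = 143 /2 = 71.50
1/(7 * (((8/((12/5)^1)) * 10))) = 3/700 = 0.00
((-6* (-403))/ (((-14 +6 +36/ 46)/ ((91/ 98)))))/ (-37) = 361491/ 42994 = 8.41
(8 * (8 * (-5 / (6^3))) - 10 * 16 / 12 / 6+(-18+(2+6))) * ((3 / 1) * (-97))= 35890 / 9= 3987.78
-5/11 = -0.45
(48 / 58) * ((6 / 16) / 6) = 3 / 58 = 0.05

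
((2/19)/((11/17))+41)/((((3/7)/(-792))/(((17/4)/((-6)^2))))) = -1023757/114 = -8980.32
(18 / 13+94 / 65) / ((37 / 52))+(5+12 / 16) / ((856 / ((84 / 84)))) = 3.99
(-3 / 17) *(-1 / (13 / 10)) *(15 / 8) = 225 / 884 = 0.25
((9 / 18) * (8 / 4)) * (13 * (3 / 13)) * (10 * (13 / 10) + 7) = 60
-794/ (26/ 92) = -2809.54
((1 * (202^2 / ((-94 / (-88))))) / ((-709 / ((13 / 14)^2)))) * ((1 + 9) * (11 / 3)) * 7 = -11923.71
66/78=11/13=0.85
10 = 10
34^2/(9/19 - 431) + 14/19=-75699/38855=-1.95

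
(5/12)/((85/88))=22/51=0.43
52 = 52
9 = 9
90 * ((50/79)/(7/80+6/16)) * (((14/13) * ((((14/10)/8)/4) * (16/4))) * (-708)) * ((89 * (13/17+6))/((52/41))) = -65510898390000/8397779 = -7800979.09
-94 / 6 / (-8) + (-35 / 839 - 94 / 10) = -753427 / 100680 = -7.48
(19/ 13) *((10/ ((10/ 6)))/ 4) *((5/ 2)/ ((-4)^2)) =285/ 832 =0.34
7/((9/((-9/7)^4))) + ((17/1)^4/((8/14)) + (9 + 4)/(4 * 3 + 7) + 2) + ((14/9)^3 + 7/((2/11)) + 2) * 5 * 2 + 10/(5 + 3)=696530561480/4750893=146610.45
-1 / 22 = -0.05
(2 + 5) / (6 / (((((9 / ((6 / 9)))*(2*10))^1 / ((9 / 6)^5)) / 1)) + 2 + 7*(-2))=-1120 / 1893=-0.59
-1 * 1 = -1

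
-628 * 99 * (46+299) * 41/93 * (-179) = 1692652755.48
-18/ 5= -3.60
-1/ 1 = -1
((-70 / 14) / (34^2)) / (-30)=1 / 6936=0.00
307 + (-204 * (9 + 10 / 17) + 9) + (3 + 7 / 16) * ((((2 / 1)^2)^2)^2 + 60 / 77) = -21205 / 28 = -757.32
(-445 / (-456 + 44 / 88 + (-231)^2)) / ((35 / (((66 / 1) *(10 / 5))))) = -23496 / 740677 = -0.03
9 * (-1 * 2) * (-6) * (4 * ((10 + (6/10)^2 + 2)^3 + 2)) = 12759067728/15625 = 816580.33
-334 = -334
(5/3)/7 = 5/21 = 0.24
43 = 43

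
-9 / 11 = -0.82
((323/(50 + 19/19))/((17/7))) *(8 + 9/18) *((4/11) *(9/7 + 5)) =152/3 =50.67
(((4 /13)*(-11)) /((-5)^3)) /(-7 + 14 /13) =-4 /875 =-0.00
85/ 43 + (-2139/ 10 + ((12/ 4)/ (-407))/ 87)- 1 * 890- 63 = -5912323781/ 5075290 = -1164.92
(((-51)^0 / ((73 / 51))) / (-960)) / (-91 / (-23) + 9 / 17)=-6647 / 40973440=-0.00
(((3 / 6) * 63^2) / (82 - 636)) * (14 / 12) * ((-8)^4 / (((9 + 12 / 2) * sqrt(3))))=-526848 * sqrt(3) / 1385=-658.86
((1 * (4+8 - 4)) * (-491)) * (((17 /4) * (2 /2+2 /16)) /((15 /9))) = -225369 /20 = -11268.45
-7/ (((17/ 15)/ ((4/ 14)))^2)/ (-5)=180/ 2023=0.09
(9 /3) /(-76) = -3 /76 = -0.04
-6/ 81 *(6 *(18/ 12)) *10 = -20/ 3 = -6.67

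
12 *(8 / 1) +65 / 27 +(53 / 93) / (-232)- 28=13671515 / 194184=70.40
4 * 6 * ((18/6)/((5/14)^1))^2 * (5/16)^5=165375/32768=5.05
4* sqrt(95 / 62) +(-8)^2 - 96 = -27.05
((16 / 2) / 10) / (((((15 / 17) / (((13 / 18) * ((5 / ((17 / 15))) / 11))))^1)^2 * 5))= 169 / 9801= 0.02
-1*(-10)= 10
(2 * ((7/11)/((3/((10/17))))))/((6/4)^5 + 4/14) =6272/198033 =0.03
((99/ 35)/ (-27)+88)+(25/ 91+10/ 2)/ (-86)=5155411/ 58695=87.83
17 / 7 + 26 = 199 / 7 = 28.43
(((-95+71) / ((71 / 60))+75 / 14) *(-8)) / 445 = 11868 / 44233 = 0.27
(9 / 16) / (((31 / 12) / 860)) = 5805 / 31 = 187.26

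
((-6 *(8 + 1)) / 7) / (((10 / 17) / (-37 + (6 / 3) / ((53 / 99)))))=809217 / 1855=436.24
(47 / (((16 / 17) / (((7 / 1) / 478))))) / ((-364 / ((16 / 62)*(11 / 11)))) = -799 / 1541072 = -0.00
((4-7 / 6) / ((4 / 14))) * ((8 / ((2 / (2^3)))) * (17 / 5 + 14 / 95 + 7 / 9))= 3520496 / 2565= 1372.51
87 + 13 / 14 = 1231 / 14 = 87.93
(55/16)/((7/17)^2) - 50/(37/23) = -10.81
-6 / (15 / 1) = -2 / 5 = -0.40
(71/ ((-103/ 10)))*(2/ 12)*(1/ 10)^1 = -71/ 618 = -0.11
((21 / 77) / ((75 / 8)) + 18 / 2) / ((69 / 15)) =2483 / 1265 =1.96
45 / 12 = 15 / 4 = 3.75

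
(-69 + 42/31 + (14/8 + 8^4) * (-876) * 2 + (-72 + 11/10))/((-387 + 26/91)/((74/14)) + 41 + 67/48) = 1976344280952/8469355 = 233352.40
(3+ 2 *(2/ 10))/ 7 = 17/ 35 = 0.49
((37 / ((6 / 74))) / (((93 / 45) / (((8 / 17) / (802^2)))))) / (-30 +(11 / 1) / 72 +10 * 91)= 985680 / 5370193330117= 0.00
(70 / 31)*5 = 350 / 31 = 11.29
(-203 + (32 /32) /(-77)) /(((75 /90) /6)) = -1461.69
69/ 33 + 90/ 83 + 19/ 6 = 34741/ 5478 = 6.34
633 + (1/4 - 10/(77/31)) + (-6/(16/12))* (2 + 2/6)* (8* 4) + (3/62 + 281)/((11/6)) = 4263403/9548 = 446.52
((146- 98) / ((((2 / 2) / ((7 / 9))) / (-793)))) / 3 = -88816 / 9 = -9868.44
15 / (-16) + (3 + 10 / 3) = 259 / 48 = 5.40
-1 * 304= -304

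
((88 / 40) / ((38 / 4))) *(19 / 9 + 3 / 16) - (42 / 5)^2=-70.03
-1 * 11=-11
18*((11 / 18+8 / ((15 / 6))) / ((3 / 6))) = 686 / 5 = 137.20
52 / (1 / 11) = 572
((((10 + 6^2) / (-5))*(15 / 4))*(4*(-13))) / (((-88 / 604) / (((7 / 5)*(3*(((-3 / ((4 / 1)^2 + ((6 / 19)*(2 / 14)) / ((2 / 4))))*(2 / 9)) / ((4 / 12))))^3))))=60226290886671 / 67377365000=893.87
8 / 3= 2.67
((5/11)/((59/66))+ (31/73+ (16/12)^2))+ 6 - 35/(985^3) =64538607042484/7408939839975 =8.71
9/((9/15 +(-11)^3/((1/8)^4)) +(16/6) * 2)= -135/81776551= -0.00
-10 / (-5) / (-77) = -2 / 77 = -0.03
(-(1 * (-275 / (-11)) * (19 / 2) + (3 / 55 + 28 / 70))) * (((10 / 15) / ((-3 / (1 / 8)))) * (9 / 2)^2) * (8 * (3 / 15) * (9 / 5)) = 84807 / 220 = 385.49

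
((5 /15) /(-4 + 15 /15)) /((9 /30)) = -10 /27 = -0.37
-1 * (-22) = 22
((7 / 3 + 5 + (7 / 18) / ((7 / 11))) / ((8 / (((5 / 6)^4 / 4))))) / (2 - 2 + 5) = 17875 / 746496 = 0.02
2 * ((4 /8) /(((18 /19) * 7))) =19 /126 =0.15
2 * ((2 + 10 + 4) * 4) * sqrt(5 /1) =128 * sqrt(5) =286.22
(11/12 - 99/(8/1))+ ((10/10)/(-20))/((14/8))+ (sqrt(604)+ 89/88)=-48397/4620+ 2 * sqrt(151)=14.10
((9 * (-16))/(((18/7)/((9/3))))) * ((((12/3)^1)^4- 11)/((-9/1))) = 13720/3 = 4573.33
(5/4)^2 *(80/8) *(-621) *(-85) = 6598125/8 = 824765.62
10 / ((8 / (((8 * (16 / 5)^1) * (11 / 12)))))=88 / 3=29.33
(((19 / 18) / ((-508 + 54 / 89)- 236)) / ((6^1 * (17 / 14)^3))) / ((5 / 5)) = -580013 / 4388227731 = -0.00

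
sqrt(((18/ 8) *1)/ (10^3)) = 3 *sqrt(10)/ 200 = 0.05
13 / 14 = 0.93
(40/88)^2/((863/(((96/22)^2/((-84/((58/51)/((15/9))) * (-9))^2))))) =53824/14493072943503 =0.00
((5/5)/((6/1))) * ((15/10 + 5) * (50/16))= 3.39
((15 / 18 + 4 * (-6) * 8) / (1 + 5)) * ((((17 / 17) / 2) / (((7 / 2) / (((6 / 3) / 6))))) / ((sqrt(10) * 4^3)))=-1147 * sqrt(10) / 483840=-0.01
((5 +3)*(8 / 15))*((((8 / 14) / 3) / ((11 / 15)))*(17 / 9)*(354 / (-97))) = -513536 / 67221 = -7.64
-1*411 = -411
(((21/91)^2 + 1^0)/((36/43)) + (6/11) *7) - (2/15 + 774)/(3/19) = -91049511/18590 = -4897.77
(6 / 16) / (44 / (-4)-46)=-1 / 152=-0.01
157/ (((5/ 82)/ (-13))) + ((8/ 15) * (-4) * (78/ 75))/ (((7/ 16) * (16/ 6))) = -29290014/ 875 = -33474.30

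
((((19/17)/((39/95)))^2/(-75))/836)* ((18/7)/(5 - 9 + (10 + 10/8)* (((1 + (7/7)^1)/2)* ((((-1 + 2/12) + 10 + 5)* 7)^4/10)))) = -1316928/471349574631804869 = -0.00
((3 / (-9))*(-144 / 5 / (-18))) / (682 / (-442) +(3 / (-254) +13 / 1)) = -449072 / 9636975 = -0.05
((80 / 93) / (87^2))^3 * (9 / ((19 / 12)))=0.00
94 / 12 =47 / 6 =7.83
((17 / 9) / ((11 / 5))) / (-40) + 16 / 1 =12655 / 792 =15.98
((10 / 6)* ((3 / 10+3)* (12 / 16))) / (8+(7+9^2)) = 11 / 256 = 0.04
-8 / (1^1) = -8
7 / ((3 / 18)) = 42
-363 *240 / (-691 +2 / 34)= 740520 / 5873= 126.09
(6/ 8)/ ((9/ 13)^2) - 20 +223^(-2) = -99010331/ 5370732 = -18.44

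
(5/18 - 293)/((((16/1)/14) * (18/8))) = -36883/324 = -113.84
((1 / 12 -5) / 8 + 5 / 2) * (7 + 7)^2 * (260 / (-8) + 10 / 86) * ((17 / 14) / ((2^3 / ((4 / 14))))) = -8569445 / 16512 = -518.98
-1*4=-4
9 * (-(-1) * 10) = 90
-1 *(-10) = 10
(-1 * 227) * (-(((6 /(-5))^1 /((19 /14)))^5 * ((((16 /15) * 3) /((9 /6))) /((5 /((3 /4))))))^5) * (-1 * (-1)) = -9516076916656683108556777907013858019262844503970545664 /270888255001791082138107188163846149109303951263427734375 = -0.04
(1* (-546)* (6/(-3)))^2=1192464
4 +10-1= 13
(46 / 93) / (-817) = -46 / 75981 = -0.00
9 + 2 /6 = 28 /3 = 9.33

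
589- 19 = 570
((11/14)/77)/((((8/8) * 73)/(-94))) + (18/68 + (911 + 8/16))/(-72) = -13875257/1094562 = -12.68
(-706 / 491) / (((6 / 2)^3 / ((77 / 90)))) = -27181 / 596565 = -0.05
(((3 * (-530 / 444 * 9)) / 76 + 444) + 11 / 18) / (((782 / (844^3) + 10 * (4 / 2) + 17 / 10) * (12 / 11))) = 11616191303695055 / 619079178475647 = 18.76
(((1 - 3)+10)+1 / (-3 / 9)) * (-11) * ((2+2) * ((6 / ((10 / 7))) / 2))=-462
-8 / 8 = -1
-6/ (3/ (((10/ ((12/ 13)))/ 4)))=-65/ 12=-5.42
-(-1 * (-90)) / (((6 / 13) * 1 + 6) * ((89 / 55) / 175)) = -268125 / 178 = -1506.32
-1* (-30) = 30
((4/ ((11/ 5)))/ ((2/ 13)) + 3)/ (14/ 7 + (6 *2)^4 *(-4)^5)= -163/ 233570282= -0.00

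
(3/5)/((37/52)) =0.84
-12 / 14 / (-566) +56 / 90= 55603 / 89145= 0.62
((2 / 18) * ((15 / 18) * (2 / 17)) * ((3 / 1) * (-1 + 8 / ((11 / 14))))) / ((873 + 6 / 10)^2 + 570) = 12625 / 32134653342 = 0.00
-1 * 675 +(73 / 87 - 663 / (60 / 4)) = -312487 / 435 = -718.36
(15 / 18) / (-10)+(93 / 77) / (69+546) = -15413 / 189420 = -0.08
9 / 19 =0.47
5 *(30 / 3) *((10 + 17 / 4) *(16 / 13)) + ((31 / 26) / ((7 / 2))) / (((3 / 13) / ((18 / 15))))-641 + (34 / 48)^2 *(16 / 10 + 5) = 21054281 / 87360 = 241.01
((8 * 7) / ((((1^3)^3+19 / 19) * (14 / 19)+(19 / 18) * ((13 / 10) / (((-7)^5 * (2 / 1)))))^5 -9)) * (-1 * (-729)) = -819685144548162326214689315371147240243200000 / 41168275873761466367356842857410943945893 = -19910.60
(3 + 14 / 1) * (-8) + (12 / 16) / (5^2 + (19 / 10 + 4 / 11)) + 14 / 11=-8887221 / 65978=-134.70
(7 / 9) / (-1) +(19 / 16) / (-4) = -619 / 576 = -1.07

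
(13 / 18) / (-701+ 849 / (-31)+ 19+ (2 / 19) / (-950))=-3637075 / 3572438508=-0.00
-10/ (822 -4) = -5/ 409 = -0.01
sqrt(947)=30.77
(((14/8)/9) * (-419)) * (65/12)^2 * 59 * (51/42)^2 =-30184959025/145152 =-207954.14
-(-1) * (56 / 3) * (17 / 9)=952 / 27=35.26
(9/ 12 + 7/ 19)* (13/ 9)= 1105/ 684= 1.62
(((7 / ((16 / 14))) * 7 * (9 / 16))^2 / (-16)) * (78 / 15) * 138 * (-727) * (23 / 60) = 47643833051451 / 6553600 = 7269871.99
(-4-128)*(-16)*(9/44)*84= 36288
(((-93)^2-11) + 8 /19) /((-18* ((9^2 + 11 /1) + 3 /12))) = -109420 /21033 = -5.20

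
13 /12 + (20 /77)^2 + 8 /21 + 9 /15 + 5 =7.13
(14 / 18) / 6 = 0.13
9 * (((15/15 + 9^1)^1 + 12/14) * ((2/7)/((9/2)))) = 304/49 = 6.20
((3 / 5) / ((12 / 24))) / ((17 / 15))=18 / 17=1.06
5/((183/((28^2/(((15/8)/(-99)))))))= -68992/61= -1131.02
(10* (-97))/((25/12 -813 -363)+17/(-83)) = 193224/233885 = 0.83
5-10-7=-12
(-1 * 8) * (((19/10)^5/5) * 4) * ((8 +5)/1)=-32189287/15625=-2060.11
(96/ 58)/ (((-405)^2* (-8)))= -2/ 1585575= -0.00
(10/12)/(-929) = -5/5574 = -0.00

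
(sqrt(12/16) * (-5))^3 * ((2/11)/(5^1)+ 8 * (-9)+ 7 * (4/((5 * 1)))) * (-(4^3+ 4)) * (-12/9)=3102500 * sqrt(3)/11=488517.06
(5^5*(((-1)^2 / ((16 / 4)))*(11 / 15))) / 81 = 6875 / 972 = 7.07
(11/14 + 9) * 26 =1781/7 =254.43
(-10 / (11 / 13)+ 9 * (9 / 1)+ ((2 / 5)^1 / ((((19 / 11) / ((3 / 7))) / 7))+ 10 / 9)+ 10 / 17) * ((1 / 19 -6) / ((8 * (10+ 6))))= -1293162169 / 388840320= -3.33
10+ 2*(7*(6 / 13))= 214 / 13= 16.46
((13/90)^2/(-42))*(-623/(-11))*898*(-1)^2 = -6753409/267300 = -25.27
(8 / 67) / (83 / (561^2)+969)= 629442 / 5108159261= 0.00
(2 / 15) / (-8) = -1 / 60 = -0.02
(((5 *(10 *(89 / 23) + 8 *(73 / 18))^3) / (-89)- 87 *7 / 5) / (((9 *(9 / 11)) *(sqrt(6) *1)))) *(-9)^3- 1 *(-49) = 49 + 883475396867173 *sqrt(6) / 2631357090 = 822462.62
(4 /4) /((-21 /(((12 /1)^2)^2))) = -6912 /7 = -987.43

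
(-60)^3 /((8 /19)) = -513000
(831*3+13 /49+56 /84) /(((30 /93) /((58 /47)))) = 329580592 /34545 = 9540.62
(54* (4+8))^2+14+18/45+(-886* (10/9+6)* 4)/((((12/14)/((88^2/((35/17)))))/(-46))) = 686833762648/135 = 5087657501.10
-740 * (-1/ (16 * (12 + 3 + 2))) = 185/ 68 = 2.72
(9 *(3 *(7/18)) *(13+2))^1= 315/2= 157.50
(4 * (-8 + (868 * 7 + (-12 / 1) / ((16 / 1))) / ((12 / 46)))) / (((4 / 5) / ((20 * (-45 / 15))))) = -6984137.50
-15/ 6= -5/ 2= -2.50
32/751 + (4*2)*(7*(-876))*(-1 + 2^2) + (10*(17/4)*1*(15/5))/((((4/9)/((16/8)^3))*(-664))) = -73389085849/498664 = -147171.41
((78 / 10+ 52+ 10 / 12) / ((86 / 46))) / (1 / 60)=83674 / 43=1945.91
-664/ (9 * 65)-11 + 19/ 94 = -656191/ 54990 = -11.93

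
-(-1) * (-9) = -9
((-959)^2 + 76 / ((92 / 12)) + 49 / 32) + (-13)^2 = 677018023 / 736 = 919861.44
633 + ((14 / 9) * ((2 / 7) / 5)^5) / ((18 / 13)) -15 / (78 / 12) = 4982967877283 / 7900790625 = 630.69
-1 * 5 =-5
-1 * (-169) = 169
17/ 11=1.55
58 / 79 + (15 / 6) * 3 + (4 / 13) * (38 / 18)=164225 / 18486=8.88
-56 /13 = -4.31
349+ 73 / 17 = 353.29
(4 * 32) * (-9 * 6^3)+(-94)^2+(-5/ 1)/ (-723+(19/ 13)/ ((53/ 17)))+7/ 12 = -239995.41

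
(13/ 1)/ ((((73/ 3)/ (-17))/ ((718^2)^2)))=-176202191403888/ 73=-2413728649368.33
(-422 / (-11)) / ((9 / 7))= 2954 / 99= 29.84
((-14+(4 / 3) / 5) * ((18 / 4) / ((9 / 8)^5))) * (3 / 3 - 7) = 6750208 / 32805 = 205.77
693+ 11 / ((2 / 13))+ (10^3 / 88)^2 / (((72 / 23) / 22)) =662117 / 396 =1672.01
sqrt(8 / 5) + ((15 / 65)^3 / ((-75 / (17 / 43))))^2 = 23409 / 5577981150625 + 2 * sqrt(10) / 5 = 1.26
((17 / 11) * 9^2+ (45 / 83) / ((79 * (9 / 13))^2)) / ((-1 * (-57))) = 6419620474 / 2923090929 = 2.20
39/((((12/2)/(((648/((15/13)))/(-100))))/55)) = -50193/25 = -2007.72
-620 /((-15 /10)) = 1240 /3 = 413.33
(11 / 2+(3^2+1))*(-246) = -3813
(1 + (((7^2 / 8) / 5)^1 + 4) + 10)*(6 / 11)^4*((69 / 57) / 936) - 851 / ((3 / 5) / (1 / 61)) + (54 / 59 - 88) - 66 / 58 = -229494678407011 / 2058761810820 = -111.47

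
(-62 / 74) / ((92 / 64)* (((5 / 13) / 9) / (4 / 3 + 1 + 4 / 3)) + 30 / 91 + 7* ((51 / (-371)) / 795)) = -20919858960 / 8619601733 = -2.43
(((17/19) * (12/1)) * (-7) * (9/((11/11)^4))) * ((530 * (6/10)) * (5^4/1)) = -2554335000/19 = -134438684.21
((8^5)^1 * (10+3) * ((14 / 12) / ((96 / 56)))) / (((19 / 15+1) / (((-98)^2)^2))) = 601649682350080 / 51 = 11797052595099.61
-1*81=-81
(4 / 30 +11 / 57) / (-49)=-31 / 4655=-0.01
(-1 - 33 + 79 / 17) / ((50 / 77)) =-38423 / 850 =-45.20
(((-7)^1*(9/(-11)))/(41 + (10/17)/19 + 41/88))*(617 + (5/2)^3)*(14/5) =68657526/280835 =244.48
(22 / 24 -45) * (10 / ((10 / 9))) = -1587 / 4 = -396.75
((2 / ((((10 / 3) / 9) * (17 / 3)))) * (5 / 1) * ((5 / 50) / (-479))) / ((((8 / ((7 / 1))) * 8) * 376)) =-567 / 1959531520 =-0.00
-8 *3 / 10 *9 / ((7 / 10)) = -216 / 7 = -30.86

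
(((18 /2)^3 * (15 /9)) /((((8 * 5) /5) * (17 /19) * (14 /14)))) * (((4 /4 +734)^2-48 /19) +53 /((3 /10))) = 12475114155 /136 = 91728780.55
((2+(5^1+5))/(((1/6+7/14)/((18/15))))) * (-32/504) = -48/35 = -1.37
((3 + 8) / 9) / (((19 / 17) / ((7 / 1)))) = 1309 / 171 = 7.65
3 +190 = 193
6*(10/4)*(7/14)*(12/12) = 15/2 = 7.50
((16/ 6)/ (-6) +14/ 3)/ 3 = 38/ 27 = 1.41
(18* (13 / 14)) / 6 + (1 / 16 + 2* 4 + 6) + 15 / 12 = 2027 / 112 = 18.10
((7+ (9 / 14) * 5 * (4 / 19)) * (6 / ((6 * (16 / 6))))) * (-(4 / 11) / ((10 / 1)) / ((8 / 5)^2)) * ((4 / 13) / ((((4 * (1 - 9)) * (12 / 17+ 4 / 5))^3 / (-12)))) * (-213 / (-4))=-6010002275625 / 83646446594686976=-0.00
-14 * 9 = -126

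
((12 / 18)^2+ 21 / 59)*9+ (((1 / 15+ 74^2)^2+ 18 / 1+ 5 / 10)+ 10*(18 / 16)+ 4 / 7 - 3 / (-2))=11146296196937 / 371700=29987345.16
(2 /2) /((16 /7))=7 /16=0.44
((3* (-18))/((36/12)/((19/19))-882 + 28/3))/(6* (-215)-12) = -27/566153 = -0.00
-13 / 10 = -1.30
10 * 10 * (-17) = -1700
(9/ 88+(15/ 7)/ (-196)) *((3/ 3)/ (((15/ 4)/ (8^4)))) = 1882112/ 18865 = 99.77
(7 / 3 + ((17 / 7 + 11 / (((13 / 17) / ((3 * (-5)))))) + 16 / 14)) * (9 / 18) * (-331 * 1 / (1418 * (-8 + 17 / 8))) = -806978 / 193557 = -4.17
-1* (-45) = 45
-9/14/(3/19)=-4.07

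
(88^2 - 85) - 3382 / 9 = 65549 / 9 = 7283.22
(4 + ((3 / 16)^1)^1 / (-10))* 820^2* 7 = 37477895 / 2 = 18738947.50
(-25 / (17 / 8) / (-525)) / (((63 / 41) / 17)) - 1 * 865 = -1144067 / 1323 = -864.75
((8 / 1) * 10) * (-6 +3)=-240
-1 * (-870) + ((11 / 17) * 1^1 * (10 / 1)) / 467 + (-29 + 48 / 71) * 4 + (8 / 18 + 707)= 7427727239 / 5073021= 1464.16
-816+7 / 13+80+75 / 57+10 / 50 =-906423 / 1235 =-733.95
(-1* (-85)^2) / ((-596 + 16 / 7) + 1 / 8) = 404600 / 33241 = 12.17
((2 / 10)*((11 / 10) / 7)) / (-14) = -11 / 4900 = -0.00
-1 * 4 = -4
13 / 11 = 1.18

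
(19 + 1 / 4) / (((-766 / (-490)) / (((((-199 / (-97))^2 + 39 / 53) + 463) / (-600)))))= -176088366223 / 18335355936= -9.60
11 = 11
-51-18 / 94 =-2406 / 47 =-51.19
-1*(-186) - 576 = -390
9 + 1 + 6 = 16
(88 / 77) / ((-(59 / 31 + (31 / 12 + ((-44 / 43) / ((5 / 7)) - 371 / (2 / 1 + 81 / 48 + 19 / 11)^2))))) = 581108446560 / 4881097311643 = 0.12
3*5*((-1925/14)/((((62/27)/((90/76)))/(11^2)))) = -606436875/4712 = -128700.53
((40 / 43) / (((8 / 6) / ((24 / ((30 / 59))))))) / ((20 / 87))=143.25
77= 77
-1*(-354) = 354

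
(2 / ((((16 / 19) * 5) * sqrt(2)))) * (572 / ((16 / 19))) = 51623 * sqrt(2) / 320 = 228.14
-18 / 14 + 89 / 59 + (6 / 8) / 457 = 169415 / 754964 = 0.22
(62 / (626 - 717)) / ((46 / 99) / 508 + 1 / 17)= -26503884 / 2323867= -11.41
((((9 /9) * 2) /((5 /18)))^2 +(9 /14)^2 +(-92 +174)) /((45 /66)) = 7236251 /36750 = 196.90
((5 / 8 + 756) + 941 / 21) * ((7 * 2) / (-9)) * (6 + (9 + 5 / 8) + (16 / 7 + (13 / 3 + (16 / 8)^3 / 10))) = -2606245837 / 90720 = -28728.46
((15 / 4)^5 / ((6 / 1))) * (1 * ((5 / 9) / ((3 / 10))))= 228.88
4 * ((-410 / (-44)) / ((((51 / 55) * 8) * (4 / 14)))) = 7175 / 408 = 17.59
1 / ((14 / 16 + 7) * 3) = 8 / 189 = 0.04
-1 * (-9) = 9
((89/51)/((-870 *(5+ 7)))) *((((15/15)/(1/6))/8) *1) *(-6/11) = 89/1301520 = 0.00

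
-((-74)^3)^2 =-164206490176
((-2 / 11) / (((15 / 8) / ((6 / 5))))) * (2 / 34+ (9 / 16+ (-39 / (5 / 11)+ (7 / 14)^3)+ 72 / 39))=2942218 / 303875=9.68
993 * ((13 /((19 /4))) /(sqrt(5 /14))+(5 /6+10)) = 15305.06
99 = 99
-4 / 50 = -2 / 25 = -0.08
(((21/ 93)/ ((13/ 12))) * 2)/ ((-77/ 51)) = -1224/ 4433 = -0.28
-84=-84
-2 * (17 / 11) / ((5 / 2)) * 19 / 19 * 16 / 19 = -1088 / 1045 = -1.04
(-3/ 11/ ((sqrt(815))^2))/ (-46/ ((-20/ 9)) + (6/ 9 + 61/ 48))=-48/ 3247123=-0.00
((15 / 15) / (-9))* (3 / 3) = -1 / 9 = -0.11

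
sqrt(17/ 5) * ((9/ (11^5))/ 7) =9 * sqrt(85)/ 5636785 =0.00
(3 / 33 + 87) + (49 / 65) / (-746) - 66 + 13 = 18183211 / 533390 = 34.09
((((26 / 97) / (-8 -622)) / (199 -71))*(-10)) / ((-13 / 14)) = -1 / 27936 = -0.00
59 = 59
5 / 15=1 / 3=0.33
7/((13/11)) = 77/13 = 5.92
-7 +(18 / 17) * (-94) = -1811 / 17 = -106.53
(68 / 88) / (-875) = -0.00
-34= -34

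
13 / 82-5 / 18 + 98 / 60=5587 / 3690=1.51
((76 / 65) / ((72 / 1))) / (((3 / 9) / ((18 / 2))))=57 / 130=0.44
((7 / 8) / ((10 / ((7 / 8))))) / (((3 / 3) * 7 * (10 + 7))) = 7 / 10880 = 0.00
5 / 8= 0.62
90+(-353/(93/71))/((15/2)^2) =1782998/20925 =85.21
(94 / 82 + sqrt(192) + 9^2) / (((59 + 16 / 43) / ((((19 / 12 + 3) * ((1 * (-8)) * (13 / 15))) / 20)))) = -2.57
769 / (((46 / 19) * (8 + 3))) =14611 / 506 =28.88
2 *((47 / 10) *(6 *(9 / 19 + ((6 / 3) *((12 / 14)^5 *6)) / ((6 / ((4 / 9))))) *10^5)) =1593813240000 / 319333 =4991069.64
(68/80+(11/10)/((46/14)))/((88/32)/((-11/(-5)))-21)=-109/1817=-0.06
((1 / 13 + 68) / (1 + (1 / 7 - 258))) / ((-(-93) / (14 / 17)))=-14455 / 6159049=-0.00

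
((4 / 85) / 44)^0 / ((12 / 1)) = 1 / 12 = 0.08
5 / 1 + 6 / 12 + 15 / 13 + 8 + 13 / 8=1693 / 104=16.28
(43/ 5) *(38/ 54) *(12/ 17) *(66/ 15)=71896/ 3825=18.80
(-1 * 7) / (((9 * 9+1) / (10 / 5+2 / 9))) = -70 / 369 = -0.19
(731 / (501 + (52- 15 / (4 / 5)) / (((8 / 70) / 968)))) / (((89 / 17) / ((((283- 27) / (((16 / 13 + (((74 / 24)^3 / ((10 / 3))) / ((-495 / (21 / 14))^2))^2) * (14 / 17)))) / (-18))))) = -15368332871500038144000000 / 2213021909009001458550852187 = -0.01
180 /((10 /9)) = 162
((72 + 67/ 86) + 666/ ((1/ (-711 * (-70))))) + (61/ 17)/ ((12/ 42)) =24230387802/ 731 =33146905.34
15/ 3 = 5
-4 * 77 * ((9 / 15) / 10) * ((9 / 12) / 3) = -231 / 50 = -4.62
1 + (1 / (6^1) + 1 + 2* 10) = 22.17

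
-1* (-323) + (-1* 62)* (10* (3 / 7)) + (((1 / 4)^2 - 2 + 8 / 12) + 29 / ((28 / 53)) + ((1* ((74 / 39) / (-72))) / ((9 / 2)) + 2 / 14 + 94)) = 72546469 / 353808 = 205.04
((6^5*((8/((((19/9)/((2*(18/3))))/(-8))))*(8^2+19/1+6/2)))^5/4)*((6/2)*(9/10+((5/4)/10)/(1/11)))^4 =-715356968387269927071676666190158517029843457821114368/1547561875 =-462247732994372148817427200000000000000000000.00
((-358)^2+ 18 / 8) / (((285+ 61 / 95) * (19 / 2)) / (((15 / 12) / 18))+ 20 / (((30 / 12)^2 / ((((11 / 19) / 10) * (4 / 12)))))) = 146109525 / 44546528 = 3.28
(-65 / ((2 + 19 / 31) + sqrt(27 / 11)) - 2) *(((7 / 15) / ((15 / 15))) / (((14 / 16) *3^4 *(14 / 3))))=-69919 / 1213380 + 12493 *sqrt(33) / 2184084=-0.02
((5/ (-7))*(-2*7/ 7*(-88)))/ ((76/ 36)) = -7920/ 133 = -59.55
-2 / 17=-0.12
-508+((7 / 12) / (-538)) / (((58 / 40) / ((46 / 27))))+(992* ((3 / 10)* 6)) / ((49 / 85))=80175549359 / 30962169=2589.47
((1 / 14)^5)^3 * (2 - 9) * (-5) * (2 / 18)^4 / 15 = 1 / 437435260694916857856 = 0.00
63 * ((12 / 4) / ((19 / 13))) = 2457 / 19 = 129.32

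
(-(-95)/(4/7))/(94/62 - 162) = -1.04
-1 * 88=-88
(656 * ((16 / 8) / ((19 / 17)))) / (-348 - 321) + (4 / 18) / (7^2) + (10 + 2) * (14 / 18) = 14169278 / 1868517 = 7.58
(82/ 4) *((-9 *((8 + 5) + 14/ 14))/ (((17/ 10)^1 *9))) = -168.82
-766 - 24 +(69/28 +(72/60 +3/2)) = -109877/140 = -784.84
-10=-10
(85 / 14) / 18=85 / 252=0.34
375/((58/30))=193.97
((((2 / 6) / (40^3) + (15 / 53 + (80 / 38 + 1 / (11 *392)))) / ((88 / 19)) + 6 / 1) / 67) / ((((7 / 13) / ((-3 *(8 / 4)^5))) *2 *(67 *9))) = -40883980056049 / 2843789544288000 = -0.01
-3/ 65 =-0.05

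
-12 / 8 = -3 / 2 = -1.50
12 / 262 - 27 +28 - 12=-1435 / 131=-10.95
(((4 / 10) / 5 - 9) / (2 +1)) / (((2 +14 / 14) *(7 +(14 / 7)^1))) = -223 / 2025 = -0.11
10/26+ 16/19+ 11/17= 7868/4199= 1.87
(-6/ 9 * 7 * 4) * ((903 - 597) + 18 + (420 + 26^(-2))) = -7041230/ 507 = -13888.03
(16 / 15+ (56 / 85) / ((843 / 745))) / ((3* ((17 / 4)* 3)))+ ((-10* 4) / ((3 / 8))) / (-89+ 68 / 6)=134012832 / 94608485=1.42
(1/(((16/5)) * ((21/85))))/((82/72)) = 1.11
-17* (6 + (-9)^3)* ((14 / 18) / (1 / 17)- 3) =376924 / 3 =125641.33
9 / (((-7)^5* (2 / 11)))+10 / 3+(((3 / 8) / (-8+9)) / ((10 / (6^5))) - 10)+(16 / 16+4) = 289.93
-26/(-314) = 13/157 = 0.08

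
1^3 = 1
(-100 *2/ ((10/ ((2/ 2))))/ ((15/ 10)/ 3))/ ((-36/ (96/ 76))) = 80/ 57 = 1.40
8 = 8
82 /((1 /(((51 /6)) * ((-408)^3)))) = -47338366464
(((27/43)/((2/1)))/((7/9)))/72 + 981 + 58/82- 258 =142901459/197456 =723.71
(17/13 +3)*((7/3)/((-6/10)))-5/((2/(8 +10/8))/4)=-25565/234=-109.25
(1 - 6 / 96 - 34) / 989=-23 / 688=-0.03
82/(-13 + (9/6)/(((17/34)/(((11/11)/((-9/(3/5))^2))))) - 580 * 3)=-3075/65737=-0.05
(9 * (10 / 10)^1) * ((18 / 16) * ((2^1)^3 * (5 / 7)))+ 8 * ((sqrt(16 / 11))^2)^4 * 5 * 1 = 24279685 / 102487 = 236.91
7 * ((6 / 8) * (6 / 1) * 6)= 189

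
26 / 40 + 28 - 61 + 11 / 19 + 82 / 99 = -1164067 / 37620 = -30.94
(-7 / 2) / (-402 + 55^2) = -7 / 5246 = -0.00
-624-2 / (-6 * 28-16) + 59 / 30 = -858391 / 1380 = -622.02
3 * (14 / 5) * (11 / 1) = 462 / 5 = 92.40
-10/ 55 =-2/ 11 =-0.18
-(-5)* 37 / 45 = 37 / 9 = 4.11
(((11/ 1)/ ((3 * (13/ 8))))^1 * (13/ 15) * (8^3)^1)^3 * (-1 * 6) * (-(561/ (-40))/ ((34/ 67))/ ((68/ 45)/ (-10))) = 4213135284109312/ 3825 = 1101473276891.32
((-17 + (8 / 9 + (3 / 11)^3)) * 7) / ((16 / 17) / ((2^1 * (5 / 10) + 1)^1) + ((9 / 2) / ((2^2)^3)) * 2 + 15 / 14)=-10275994624 / 153510885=-66.94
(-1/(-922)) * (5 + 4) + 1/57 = 1435/52554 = 0.03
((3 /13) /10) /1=3 /130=0.02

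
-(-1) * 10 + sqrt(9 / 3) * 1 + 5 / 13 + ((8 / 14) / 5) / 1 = sqrt(3) + 4777 / 455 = 12.23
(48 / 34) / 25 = 24 / 425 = 0.06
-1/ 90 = -0.01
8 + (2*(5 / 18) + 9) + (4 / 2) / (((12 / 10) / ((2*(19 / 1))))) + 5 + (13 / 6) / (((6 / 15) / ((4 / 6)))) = 179 / 2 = 89.50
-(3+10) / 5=-13 / 5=-2.60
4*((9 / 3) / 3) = 4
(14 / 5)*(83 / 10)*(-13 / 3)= -7553 / 75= -100.71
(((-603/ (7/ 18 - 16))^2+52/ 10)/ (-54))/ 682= -295549783/ 7269939270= -0.04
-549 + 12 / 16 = -2193 / 4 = -548.25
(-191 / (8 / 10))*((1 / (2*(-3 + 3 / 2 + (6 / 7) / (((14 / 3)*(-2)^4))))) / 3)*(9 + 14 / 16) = 3696805 / 14004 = 263.98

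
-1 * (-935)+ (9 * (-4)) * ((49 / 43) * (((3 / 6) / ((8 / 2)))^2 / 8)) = 5145799 / 5504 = 934.92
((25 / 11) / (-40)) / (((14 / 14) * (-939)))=5 / 82632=0.00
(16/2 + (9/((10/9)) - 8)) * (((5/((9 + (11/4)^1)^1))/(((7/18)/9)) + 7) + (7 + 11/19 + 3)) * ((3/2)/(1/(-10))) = -20830689/6251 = -3332.38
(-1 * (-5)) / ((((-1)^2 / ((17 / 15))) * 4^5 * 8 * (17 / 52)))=13 / 6144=0.00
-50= -50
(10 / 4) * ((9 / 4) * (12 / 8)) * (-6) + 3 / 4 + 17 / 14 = -2725 / 56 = -48.66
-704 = -704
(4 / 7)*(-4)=-16 / 7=-2.29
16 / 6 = 8 / 3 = 2.67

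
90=90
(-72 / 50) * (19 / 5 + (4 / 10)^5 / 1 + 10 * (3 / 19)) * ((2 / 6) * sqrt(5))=-3839796 * sqrt(5) / 1484375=-5.78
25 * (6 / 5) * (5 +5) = 300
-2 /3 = -0.67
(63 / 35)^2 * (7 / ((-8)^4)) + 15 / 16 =96567 / 102400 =0.94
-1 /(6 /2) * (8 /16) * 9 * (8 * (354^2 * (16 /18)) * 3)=-4010112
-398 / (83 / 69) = -330.87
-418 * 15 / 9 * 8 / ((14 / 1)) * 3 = -8360 / 7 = -1194.29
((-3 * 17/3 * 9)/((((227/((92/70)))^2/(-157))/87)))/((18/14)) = 491341548/9017575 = 54.49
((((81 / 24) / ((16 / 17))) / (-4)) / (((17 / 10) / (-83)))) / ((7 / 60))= 168075 / 448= 375.17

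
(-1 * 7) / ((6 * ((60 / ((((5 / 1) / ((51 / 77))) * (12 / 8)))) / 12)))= -539 / 204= -2.64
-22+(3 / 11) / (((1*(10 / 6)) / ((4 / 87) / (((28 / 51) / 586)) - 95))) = -329537 / 11165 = -29.52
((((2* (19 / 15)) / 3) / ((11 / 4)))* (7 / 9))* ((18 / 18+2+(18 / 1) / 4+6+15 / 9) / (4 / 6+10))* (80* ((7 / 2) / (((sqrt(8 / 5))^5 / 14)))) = 14826175* sqrt(10) / 114048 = 411.09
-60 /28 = -15 /7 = -2.14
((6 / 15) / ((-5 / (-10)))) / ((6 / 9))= 6 / 5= 1.20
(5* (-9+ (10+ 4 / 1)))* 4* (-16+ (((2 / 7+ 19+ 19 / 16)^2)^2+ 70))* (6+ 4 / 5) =2350545214464325 / 19668992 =119505118.23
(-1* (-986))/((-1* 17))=-58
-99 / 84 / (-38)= 33 / 1064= 0.03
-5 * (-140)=700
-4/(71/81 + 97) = -81/1982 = -0.04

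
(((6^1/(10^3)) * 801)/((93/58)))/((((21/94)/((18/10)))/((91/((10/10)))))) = 42578757/19375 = 2197.61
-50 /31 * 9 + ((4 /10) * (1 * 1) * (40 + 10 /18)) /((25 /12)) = -15646 /2325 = -6.73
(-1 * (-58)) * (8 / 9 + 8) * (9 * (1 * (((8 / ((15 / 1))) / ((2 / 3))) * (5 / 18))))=1031.11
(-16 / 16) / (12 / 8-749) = 2 / 1495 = 0.00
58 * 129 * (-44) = -329208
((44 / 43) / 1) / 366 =22 / 7869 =0.00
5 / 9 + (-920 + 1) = -8266 / 9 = -918.44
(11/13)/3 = 11/39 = 0.28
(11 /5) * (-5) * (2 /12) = -11 /6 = -1.83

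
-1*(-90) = 90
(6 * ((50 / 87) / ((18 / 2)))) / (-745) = -20 / 38889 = -0.00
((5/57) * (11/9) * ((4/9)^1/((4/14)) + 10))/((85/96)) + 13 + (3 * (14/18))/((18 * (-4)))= 3007033/209304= 14.37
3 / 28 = 0.11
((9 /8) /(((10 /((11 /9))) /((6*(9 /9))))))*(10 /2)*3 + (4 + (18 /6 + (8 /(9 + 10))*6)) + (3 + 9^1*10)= 17465 /152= 114.90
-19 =-19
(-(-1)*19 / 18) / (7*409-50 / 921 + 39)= 307 / 844008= 0.00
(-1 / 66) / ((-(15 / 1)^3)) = 1 / 222750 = 0.00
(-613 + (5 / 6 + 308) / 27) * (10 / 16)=-487265 / 1296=-375.98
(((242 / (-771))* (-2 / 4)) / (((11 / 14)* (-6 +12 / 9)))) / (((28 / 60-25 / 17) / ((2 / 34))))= 165 / 65792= 0.00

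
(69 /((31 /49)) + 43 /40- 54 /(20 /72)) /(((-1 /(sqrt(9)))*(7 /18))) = 2821041 /4340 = 650.01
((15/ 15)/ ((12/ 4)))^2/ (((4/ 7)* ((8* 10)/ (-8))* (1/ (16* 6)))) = -28/ 15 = -1.87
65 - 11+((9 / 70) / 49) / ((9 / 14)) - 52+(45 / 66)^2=292769 / 118580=2.47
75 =75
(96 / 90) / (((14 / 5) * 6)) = 4 / 63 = 0.06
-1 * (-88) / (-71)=-88 / 71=-1.24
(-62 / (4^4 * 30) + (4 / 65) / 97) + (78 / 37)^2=29410878149 / 6629026560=4.44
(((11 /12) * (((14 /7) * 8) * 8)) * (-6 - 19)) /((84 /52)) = -114400 /63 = -1815.87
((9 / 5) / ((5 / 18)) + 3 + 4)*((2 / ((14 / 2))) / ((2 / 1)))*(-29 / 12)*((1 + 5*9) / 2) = -224779 / 2100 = -107.04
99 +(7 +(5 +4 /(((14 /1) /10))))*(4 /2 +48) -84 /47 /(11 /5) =841.04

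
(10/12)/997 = 0.00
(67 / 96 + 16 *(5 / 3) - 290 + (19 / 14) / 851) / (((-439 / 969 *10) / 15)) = 145536948201 / 167367872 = 869.56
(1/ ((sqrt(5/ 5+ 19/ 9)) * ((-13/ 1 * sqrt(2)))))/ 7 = -3 * sqrt(14)/ 2548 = -0.00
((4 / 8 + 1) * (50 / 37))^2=5625 / 1369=4.11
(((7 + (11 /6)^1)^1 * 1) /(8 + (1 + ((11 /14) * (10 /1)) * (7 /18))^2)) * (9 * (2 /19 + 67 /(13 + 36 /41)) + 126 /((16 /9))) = 41.65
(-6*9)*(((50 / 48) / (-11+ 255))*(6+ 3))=-2025 / 976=-2.07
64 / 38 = 32 / 19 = 1.68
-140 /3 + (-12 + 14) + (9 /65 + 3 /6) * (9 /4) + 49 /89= -42.68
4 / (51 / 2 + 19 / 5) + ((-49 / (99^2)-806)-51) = -2460663218 / 2871693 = -856.87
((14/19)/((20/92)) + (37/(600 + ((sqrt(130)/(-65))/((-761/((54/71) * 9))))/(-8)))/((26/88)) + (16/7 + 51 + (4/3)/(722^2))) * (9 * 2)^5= 8975397495626496 * sqrt(130)/789391959054314707 + 4252905263453109301917505673856/39567057498429748819595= 107486013.30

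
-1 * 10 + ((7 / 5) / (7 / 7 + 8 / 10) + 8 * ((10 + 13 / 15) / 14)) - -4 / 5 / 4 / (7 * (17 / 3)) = -3.01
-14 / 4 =-7 / 2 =-3.50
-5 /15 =-1 /3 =-0.33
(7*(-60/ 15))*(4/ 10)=-56/ 5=-11.20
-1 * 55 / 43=-55 / 43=-1.28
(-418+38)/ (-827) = 380/ 827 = 0.46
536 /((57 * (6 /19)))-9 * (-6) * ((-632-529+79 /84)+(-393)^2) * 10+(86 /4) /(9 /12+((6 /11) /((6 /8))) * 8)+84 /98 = 1507103756563 /18207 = 82776061.77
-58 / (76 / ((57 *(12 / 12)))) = -87 / 2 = -43.50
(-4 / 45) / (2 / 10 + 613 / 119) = -119 / 7164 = -0.02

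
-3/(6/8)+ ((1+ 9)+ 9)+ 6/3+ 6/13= 227/13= 17.46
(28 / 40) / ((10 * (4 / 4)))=7 / 100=0.07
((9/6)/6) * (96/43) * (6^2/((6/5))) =16.74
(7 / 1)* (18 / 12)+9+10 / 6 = 127 / 6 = 21.17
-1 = -1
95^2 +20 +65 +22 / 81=737932 / 81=9110.27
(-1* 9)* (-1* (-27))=-243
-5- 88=-93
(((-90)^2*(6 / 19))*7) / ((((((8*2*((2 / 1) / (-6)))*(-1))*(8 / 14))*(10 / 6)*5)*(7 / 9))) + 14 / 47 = 6477835 / 7144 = 906.75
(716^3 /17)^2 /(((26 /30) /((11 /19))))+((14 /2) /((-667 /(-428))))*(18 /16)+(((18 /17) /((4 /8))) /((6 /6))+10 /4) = 14828182139620938016822 /47612461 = 311434902296290.42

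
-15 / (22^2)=-15 / 484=-0.03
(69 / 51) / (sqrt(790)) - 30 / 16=-15 / 8 + 23*sqrt(790) / 13430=-1.83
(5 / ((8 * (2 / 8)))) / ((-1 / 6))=-15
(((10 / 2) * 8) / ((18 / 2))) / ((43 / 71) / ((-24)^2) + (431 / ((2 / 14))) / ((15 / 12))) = 908800 / 493533143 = 0.00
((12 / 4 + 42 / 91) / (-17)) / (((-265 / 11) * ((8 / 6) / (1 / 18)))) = 33 / 93704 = 0.00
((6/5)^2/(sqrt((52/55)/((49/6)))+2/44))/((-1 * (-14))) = -2772/67415+1584 * sqrt(4290)/337075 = 0.27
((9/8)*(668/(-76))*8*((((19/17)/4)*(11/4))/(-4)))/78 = 5511/28288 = 0.19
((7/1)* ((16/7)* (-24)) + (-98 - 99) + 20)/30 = -187/10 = -18.70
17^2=289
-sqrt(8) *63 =-126 *sqrt(2) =-178.19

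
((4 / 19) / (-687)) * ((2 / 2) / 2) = -2 / 13053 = -0.00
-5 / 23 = -0.22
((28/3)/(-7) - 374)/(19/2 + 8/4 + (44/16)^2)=-18016/915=-19.69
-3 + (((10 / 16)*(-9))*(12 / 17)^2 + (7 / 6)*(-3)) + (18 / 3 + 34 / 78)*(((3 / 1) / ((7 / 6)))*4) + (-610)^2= 19574708365 / 52598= 372156.90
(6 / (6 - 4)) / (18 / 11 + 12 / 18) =99 / 76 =1.30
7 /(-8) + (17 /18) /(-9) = -635 /648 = -0.98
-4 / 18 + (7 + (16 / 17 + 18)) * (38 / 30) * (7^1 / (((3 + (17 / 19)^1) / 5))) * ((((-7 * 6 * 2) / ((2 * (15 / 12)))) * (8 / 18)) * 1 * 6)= -748887794 / 28305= -26457.79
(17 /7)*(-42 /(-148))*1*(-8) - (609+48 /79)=-1797999 /2923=-615.12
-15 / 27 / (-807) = 0.00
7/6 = 1.17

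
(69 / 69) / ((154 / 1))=1 / 154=0.01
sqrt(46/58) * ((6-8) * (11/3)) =-22 * sqrt(667)/87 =-6.53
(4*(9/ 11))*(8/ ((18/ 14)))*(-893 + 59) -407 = -191293/ 11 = -17390.27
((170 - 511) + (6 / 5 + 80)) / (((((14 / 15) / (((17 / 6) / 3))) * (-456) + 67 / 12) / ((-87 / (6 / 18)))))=-69163956 / 453953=-152.36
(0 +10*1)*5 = 50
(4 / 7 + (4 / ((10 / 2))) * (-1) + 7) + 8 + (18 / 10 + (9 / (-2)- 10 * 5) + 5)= -461 / 14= -32.93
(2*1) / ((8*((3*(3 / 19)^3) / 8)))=13718 / 81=169.36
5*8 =40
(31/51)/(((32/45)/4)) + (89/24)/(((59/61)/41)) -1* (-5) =1993339/12036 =165.61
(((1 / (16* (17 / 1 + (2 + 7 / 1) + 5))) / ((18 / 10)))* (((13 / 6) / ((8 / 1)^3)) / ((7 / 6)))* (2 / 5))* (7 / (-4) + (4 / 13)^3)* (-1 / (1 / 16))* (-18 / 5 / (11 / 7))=-15123 / 147530240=-0.00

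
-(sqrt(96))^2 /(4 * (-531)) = 8 /177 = 0.05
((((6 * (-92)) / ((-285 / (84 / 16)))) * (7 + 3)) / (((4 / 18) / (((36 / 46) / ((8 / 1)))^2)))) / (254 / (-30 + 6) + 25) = 0.30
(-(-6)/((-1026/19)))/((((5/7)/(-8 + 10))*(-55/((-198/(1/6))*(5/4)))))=-42/5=-8.40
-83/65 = -1.28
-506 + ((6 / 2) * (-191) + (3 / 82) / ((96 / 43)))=-2831253 / 2624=-1078.98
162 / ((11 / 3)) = 486 / 11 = 44.18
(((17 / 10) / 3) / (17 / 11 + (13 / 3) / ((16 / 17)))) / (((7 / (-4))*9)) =-352 / 60165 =-0.01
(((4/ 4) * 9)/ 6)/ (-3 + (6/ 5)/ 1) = -5/ 6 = -0.83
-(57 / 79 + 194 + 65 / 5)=-16410 / 79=-207.72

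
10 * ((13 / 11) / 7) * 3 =390 / 77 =5.06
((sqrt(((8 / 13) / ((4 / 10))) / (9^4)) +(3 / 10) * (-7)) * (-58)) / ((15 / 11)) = 2233 / 25 - 1276 * sqrt(65) / 15795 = 88.67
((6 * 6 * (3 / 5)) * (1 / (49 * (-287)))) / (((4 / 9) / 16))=-3888 / 70315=-0.06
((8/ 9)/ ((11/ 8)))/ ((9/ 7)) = 448/ 891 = 0.50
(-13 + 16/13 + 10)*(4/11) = -92/143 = -0.64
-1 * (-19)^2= -361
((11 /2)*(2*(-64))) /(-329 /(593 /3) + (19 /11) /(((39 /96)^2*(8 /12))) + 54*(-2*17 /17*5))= 776080448 /579817701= 1.34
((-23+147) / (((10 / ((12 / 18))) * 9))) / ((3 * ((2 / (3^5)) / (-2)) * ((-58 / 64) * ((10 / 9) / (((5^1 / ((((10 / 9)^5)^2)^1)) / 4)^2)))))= 10175965989230649406437 / 725000000000000000000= 14.04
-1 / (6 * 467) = -1 / 2802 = -0.00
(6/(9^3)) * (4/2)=4/243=0.02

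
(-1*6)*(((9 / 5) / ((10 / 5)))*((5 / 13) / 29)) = -27 / 377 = -0.07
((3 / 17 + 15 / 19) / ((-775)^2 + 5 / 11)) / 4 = 429 / 1067011120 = 0.00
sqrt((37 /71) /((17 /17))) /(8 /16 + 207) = 2 * sqrt(2627) /29465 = 0.00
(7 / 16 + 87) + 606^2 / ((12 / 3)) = 1470343 / 16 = 91896.44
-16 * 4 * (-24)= 1536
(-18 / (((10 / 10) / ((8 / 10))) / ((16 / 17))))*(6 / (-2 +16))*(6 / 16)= -1296 / 595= -2.18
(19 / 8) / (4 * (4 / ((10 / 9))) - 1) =95 / 536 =0.18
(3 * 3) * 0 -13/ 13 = -1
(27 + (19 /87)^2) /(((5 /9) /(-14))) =-681.60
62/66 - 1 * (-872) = 28807/33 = 872.94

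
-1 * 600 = -600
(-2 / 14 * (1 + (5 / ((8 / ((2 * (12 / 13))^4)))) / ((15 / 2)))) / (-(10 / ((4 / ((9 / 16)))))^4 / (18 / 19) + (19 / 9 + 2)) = 1060909350912 / 63427040677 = 16.73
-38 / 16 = -19 / 8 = -2.38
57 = 57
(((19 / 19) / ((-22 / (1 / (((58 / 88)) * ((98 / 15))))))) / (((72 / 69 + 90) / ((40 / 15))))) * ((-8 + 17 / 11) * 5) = 163300 / 16365657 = 0.01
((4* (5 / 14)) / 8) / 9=5 / 252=0.02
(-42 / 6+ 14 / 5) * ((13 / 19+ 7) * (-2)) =6132 / 95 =64.55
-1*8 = -8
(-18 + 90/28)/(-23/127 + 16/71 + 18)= -0.82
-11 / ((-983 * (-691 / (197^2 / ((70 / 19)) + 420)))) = -8434481 / 47547710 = -0.18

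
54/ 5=10.80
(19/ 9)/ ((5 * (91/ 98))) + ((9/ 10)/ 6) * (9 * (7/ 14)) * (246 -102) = 57128/ 585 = 97.65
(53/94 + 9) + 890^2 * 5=372287899/94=3960509.56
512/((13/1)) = 512/13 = 39.38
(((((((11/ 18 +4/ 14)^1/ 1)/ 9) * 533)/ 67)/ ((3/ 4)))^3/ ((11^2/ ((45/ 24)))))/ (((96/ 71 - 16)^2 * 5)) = 0.00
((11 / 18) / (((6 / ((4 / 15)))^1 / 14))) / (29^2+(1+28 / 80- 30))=8 / 17091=0.00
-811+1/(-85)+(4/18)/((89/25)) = -55213486/68085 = -810.95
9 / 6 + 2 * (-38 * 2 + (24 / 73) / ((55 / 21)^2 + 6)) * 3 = -376183539 / 827966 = -454.35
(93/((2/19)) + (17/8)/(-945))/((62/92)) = 153622589/117180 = 1311.00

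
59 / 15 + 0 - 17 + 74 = 914 / 15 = 60.93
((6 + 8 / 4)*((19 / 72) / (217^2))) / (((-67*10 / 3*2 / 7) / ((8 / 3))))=-0.00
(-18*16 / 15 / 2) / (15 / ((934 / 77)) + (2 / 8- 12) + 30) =-89664 / 182005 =-0.49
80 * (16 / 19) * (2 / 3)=2560 / 57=44.91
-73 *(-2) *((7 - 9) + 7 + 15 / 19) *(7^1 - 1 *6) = 16060 / 19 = 845.26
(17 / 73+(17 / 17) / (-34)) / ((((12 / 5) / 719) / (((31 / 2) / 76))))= 56279725 / 4527168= 12.43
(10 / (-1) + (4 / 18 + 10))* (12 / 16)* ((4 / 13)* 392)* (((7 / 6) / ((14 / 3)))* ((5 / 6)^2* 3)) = 1225 / 117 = 10.47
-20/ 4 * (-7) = 35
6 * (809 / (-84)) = -809 / 14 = -57.79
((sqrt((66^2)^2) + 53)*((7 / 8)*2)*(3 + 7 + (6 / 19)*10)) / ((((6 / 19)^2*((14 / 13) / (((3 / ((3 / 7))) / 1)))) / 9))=952895125 / 16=59555945.31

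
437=437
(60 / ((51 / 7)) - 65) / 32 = -965 / 544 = -1.77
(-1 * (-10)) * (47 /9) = 470 /9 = 52.22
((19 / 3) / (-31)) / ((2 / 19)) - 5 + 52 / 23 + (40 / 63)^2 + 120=654969097 / 5659794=115.72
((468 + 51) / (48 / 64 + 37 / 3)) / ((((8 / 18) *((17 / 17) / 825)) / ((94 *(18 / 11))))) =1778249700 / 157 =11326431.21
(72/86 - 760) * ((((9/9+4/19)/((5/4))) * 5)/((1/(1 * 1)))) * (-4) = 12012992/817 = 14703.78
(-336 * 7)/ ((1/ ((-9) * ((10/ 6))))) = 35280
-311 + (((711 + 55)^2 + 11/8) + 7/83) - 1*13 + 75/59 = 22974167003/39176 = 586434.73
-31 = -31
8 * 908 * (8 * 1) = 58112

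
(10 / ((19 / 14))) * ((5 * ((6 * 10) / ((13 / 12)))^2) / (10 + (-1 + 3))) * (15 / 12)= 37800000 / 3211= 11772.03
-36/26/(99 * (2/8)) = -8/143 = -0.06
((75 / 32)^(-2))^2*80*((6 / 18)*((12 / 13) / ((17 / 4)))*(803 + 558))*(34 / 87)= 730681311232 / 7157109375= 102.09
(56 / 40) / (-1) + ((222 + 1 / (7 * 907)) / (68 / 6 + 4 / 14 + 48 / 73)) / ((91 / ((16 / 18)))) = -1425229723 / 1165009755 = -1.22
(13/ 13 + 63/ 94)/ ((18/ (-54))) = -471/ 94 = -5.01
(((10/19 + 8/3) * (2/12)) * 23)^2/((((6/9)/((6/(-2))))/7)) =-30664543/6498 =-4719.07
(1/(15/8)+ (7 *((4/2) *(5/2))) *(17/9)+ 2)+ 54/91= 283529/4095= 69.24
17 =17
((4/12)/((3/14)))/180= 7/810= 0.01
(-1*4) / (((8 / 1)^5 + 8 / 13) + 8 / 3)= -39 / 319520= -0.00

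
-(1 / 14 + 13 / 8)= -95 / 56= -1.70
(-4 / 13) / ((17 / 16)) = -64 / 221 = -0.29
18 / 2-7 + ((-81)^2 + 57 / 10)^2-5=4312154589 / 100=43121545.89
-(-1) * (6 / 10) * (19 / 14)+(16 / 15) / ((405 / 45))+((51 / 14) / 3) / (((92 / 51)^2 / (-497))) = -2951817583 / 15996960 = -184.52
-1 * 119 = -119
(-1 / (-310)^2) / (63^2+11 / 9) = -9 / 3433845200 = -0.00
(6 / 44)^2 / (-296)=-9 / 143264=-0.00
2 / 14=1 / 7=0.14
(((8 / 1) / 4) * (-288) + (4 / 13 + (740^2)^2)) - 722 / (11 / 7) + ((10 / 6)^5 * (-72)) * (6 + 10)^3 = 1157767052163298 / 3861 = 299861966372.26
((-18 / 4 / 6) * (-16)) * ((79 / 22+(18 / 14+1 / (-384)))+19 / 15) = 73.69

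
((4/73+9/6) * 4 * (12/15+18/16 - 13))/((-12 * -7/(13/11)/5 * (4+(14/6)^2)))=-3921879/7644560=-0.51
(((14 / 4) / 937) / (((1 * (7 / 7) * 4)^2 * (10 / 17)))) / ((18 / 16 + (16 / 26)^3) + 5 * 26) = 261443 / 86531912520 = 0.00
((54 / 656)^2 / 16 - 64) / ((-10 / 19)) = 2093140453 / 17213440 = 121.60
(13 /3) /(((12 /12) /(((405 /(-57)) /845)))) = -9 /247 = -0.04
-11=-11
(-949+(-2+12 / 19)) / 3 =-6019 / 19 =-316.79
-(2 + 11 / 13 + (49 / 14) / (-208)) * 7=-8239 / 416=-19.81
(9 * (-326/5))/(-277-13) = 1467/725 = 2.02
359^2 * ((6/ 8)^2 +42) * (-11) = -965447571/ 16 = -60340473.19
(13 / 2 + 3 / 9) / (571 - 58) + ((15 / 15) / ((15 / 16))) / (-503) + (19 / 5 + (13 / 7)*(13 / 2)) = 15.88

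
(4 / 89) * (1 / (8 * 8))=1 / 1424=0.00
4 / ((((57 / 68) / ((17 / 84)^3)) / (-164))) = -3424361 / 527877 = -6.49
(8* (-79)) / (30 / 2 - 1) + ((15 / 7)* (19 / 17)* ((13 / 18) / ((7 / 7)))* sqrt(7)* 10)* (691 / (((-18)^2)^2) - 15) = -9719135075* sqrt(7) / 37476432 - 316 / 7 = -731.29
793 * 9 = 7137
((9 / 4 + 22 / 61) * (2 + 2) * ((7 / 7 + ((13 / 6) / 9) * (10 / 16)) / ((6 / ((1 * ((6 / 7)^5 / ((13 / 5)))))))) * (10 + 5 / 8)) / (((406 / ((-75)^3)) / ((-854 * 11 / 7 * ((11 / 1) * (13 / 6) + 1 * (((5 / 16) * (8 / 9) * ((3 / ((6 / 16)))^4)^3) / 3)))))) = 5346026343992412890625 / 159152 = 33590695335229295.83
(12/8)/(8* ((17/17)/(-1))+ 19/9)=-27/106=-0.25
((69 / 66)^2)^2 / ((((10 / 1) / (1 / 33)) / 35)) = 1958887 / 15460896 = 0.13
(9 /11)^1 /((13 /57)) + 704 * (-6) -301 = -646562 /143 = -4521.41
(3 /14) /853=3 /11942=0.00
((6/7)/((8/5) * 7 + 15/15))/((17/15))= 450/7259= 0.06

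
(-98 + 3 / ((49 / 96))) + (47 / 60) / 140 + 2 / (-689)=-3732066119 / 40513200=-92.12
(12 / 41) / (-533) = -12 / 21853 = -0.00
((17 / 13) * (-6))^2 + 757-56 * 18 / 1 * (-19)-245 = 19725.56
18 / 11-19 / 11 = -1 / 11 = -0.09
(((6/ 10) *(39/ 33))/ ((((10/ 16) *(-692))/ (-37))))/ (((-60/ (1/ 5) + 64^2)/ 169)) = 18759/ 6945950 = 0.00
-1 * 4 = -4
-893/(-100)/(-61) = -893/6100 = -0.15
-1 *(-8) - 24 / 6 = 4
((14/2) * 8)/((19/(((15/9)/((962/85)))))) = 11900/27417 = 0.43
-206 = -206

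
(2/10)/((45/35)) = 7/45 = 0.16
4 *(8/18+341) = 12292/9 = 1365.78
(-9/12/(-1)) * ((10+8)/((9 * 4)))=0.38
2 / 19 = 0.11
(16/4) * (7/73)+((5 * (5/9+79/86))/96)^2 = 156966296473/403039162368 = 0.39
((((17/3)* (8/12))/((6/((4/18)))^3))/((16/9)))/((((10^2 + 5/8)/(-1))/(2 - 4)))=34/15844815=0.00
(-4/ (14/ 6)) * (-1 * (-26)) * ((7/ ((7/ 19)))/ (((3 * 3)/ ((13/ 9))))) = -25688/ 189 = -135.92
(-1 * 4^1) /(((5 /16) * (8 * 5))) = -8 /25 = -0.32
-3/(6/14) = -7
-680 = -680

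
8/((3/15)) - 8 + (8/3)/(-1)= 88/3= 29.33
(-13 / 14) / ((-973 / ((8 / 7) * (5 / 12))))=65 / 143031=0.00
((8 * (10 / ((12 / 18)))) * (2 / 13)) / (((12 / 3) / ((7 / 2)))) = 210 / 13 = 16.15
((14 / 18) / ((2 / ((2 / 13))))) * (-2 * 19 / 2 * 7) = -931 / 117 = -7.96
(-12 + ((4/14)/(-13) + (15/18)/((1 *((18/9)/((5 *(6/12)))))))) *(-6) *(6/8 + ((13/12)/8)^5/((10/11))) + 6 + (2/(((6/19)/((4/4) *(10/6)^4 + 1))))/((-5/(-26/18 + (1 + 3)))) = 27.20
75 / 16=4.69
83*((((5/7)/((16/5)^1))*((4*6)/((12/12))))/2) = 6225/28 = 222.32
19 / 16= 1.19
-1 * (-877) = 877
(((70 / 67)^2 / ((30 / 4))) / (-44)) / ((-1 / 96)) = 15680 / 49379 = 0.32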